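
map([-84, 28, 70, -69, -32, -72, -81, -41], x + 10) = -84+10=-74, 28+10=38, 70+10=80, -69+10=-59, -32+10=-22, -72+10=-62, -81+10=-71, -41+10=-31
= [-74, 38, 80, -59, -22, -62, -71, -31]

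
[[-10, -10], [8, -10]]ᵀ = [[-10, 8], [-10, -10]]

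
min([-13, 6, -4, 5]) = -13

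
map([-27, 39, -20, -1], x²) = [729, 1521, 400, 1]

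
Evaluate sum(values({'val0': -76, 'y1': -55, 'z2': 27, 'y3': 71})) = (-76) + (-55) + 27 + 71
= -33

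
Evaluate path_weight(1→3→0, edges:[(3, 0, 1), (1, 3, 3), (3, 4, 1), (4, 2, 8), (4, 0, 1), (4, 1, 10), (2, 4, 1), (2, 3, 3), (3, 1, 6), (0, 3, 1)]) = 4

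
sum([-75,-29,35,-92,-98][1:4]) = -86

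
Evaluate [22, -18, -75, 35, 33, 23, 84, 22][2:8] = [-75, 35, 33, 23, 84, 22]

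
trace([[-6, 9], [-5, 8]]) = 2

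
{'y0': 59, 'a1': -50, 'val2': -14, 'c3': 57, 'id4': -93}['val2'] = -14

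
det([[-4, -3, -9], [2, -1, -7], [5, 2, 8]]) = (1)*(-4)*det([[-1, -7], [2, 8]]) + (-1)*(-3)*det([[2, -7], [5, 8]]) + (1)*(-9)*det([[2, -1], [5, 2]])
= -24 + 153 + -81
= 48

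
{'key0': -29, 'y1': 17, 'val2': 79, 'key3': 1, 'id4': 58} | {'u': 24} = {'key0': -29, 'y1': 17, 'val2': 79, 'key3': 1, 'id4': 58, 'u': 24}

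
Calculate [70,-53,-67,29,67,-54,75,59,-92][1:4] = [-53, -67, 29]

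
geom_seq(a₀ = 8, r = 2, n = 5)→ [8, 16, 32, 64, 128]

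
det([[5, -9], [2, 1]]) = (5)*(1) - (-9)*(2)
= 23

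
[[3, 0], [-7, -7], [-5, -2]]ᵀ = [[3, -7, -5], [0, -7, -2]]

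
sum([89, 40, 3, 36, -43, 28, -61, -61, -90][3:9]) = slice → [36, -43, 28, -61, -61, -90]
36 + (-43) + 28 + (-61) + (-61) + (-90)
= -191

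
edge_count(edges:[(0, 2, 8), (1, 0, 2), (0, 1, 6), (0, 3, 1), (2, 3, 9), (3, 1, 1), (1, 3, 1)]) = 7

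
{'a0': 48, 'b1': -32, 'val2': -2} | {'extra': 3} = {'a0': 48, 'b1': -32, 'val2': -2, 'extra': 3}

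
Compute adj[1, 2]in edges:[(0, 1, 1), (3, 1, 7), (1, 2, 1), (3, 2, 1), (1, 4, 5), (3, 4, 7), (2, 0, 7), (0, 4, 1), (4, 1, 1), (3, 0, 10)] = 1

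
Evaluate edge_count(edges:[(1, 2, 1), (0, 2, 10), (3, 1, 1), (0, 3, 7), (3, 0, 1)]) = 5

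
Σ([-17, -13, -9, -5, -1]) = (-17) + (-13) + (-9) + (-5) + (-1)
= -45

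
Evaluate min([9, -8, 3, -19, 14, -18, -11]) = -19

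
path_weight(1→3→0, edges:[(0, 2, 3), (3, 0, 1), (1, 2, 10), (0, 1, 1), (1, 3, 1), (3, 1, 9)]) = 2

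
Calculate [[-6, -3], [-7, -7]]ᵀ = [[-6, -7], [-3, -7]]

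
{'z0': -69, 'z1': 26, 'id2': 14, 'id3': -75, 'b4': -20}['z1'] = 26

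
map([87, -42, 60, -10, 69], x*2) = 87*2=174, -42*2=-84, 60*2=120, -10*2=-20, 69*2=138
= [174, -84, 120, -20, 138]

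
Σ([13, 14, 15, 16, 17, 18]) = 13 + 14 + 15 + 16 + 17 + 18
= 93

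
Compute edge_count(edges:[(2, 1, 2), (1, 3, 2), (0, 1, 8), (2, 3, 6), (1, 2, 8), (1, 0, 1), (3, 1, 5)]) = 7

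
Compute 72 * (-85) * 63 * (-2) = 771120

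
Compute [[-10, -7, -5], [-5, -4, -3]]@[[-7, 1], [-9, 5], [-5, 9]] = C[0][0] = (-10)*(-7) + (-7)*(-9) + (-5)*(-5) = 158
C[0][1] = (-10)*(1) + (-7)*(5) + (-5)*(9) = -90
C[1][0] = (-5)*(-7) + (-4)*(-9) + (-3)*(-5) = 86
C[1][1] = (-5)*(1) + (-4)*(5) + (-3)*(9) = -52
= [[158, -90], [86, -52]]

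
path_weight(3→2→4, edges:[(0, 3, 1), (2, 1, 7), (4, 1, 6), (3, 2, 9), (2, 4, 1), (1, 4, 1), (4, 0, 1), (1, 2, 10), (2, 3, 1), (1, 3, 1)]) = 10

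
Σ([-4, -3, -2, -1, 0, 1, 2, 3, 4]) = (-4) + (-3) + (-2) + (-1) + 0 + 1 + 2 + 3 + 4
= 0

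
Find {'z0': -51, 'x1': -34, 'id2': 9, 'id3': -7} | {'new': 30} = {'z0': -51, 'x1': -34, 'id2': 9, 'id3': -7, 'new': 30}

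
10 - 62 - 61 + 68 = -45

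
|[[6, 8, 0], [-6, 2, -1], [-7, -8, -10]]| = -592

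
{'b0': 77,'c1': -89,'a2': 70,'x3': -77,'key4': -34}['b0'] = 77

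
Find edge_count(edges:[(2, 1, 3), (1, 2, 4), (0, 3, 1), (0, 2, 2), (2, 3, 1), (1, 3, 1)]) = 6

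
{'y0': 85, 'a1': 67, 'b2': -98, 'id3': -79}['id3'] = -79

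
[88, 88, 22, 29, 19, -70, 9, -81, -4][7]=-81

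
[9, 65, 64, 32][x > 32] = [65, 64]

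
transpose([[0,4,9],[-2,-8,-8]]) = [[0, -2], [4, -8], [9, -8]]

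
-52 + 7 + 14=-31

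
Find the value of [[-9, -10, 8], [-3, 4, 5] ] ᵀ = [[-9, -3], [-10, 4], [8, 5]]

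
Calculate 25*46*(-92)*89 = -9416200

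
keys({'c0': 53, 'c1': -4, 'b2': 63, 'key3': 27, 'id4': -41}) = ['c0', 'c1', 'b2', 'key3', 'id4']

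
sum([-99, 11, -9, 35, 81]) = (-99) + 11 + (-9) + 35 + 81
= 19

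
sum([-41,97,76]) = 132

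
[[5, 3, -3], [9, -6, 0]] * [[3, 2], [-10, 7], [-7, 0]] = C[0][0] = (5)*(3) + (3)*(-10) + (-3)*(-7) = 6
C[0][1] = (5)*(2) + (3)*(7) + (-3)*(0) = 31
C[1][0] = (9)*(3) + (-6)*(-10) + (0)*(-7) = 87
C[1][1] = (9)*(2) + (-6)*(7) + (0)*(0) = -24
= [[6, 31], [87, -24]]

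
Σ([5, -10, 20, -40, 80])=55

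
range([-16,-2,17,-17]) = 34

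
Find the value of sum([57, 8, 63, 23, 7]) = 57 + 8 + 63 + 23 + 7
= 158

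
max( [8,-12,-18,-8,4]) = 8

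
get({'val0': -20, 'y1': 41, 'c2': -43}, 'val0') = -20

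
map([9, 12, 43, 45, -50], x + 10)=9+10=19, 12+10=22, 43+10=53, 45+10=55, -50+10=-40
= [19, 22, 53, 55, -40]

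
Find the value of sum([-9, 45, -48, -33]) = (-9) + 45 + (-48) + (-33)
= -45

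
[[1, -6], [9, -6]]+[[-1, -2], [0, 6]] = [[0, -8], [9, 0]]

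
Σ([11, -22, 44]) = 33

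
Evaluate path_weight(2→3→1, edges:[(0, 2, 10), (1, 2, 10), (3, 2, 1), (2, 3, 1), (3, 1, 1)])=2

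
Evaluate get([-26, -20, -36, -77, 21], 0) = -26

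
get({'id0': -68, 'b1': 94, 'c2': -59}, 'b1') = 94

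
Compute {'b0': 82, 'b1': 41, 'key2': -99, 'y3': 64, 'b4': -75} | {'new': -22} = {'b0': 82, 'b1': 41, 'key2': -99, 'y3': 64, 'b4': -75, 'new': -22}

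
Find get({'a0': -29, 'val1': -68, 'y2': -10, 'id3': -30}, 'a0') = -29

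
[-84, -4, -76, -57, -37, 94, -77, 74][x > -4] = [94, 74]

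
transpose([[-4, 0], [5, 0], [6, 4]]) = [[-4, 5, 6], [0, 0, 4]]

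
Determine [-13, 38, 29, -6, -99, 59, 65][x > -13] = [38, 29, -6, 59, 65]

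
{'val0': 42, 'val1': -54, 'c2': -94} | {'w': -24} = {'val0': 42, 'val1': -54, 'c2': -94, 'w': -24}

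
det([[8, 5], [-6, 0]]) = (8)*(0) - (5)*(-6)
= 30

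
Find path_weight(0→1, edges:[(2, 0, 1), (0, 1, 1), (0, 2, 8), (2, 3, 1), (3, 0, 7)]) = w(0→1)=1
= 1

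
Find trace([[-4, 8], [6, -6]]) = diagonal: (-4) + (-6)
= -10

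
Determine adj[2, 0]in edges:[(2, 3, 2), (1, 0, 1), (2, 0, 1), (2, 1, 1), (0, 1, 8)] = 1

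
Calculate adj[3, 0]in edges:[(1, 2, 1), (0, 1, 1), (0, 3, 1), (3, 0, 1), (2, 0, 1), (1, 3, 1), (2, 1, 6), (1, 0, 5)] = 1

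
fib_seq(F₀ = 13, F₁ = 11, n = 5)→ [13, 11, 24, 35, 59]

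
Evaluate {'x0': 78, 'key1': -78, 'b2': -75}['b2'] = -75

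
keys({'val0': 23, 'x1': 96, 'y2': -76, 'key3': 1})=['val0', 'x1', 'y2', 'key3']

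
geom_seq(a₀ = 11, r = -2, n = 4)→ [11, -22, 44, -88]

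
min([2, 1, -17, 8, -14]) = -17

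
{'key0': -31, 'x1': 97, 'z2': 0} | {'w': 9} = {'key0': -31, 'x1': 97, 'z2': 0, 'w': 9}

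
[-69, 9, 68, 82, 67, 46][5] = 46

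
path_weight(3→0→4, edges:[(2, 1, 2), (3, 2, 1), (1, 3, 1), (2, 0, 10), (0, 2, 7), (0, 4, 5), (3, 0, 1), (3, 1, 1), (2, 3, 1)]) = 6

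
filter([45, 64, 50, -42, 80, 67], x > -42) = [45, 64, 50, 80, 67]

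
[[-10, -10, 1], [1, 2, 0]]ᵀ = [[-10, 1], [-10, 2], [1, 0]]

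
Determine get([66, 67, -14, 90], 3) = 90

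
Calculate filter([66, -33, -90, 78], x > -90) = keep x where x > -90: 66✓, -33✓, -90✗, 78✓
= [66, -33, 78]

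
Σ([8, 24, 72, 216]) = 8 + 24 + 72 + 216
= 320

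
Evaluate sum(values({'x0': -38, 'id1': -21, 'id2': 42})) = (-38) + (-21) + 42
= -17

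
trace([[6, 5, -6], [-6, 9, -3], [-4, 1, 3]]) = diagonal: 6 + 9 + 3
= 18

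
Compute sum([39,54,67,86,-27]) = 219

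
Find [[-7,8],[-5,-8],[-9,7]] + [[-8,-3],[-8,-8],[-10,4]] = [[-15, 5], [-13, -16], [-19, 11]]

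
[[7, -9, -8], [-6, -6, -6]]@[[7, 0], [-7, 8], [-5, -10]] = [[152, 8], [30, 12]]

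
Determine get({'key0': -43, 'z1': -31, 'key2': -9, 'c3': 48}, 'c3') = 48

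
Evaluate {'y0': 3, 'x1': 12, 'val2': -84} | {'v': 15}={'y0': 3, 'x1': 12, 'val2': -84, 'v': 15}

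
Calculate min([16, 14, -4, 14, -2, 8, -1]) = -4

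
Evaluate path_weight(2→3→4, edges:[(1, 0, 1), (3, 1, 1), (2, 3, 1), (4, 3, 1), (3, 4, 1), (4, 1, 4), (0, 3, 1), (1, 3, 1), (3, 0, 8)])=2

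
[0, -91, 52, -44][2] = 52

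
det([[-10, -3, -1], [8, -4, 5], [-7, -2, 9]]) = 625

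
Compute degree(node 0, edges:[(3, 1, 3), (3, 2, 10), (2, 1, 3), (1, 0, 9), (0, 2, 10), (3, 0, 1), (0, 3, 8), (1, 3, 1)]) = 4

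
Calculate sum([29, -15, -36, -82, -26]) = -130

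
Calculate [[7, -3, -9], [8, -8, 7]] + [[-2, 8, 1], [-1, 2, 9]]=[[5, 5, -8], [7, -6, 16]]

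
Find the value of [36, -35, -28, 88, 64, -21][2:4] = [-28, 88]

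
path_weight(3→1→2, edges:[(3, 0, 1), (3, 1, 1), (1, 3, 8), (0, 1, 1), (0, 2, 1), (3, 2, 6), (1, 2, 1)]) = w(3→1)=1 + w(1→2)=1
= 2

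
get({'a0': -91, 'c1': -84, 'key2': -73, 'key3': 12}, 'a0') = -91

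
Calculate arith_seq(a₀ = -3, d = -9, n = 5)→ a_0 = -3 + 0*-9 = -3
a_1 = -3 + 1*-9 = -12
a_2 = -3 + 2*-9 = -21
...
= [-3, -12, -21, -30, -39]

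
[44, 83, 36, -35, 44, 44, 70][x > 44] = [83, 70]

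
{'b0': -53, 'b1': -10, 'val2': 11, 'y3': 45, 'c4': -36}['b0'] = -53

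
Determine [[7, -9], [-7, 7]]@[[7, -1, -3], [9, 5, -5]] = C[0][0] = (7)*(7) + (-9)*(9) = -32
C[0][1] = (7)*(-1) + (-9)*(5) = -52
C[0][2] = (7)*(-3) + (-9)*(-5) = 24
C[1][0] = (-7)*(7) + (7)*(9) = 14
C[1][1] = (-7)*(-1) + (7)*(5) = 42
C[1][2] = (-7)*(-3) + (7)*(-5) = -14
= [[-32, -52, 24], [14, 42, -14]]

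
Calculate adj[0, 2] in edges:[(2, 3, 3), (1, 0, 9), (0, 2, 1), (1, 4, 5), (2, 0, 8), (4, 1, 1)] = 1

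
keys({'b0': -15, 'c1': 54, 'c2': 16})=['b0', 'c1', 'c2']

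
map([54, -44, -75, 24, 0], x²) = [2916, 1936, 5625, 576, 0]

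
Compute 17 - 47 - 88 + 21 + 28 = -69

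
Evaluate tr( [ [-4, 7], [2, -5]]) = -9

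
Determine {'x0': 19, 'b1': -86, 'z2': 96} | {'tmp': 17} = {'x0': 19, 'b1': -86, 'z2': 96, 'tmp': 17}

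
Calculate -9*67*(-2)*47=56682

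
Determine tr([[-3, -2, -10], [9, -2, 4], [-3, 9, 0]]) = diagonal: (-3) + (-2) + 0
= -5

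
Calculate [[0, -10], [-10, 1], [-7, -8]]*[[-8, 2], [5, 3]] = [[-50, -30], [85, -17], [16, -38]]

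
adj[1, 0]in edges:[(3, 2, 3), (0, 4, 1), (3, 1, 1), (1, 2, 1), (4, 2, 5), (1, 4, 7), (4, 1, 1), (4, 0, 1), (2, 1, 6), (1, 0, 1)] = 1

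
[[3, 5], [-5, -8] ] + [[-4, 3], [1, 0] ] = [[-1, 8], [-4, -8]]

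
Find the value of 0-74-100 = -174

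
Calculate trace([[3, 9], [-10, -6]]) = diagonal: 3 + (-6)
= -3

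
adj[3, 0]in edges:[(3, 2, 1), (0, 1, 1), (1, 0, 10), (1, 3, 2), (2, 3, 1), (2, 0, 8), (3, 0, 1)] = 1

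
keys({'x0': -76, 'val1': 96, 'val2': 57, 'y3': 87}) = ['x0', 'val1', 'val2', 'y3']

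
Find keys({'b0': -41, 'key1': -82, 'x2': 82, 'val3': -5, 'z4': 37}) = ['b0', 'key1', 'x2', 'val3', 'z4']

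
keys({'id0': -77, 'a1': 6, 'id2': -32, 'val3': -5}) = ['id0', 'a1', 'id2', 'val3']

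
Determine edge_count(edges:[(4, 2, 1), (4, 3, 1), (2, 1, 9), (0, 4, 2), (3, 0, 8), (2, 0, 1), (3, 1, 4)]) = 7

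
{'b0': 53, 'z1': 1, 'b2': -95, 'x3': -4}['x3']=-4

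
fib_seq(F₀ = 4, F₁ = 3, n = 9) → F_2 = F_1 + F_0 = 7
F_3 = F_2 + F_1 = 10
F_4 = F_3 + F_2 = 17
...
= [4, 3, 7, 10, 17, 27, 44, 71, 115]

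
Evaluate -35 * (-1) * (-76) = -2660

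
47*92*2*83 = 717784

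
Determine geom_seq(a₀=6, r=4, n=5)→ [6, 24, 96, 384, 1536]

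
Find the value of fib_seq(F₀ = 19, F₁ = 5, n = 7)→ [19, 5, 24, 29, 53, 82, 135]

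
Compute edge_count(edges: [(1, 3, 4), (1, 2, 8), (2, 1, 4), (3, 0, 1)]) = 4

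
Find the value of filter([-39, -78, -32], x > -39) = [-32]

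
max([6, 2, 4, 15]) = 15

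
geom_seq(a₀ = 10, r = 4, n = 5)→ a_0 = 10*4^0 = 10
a_1 = 10*4^1 = 40
a_2 = 10*4^2 = 160
...
= [10, 40, 160, 640, 2560]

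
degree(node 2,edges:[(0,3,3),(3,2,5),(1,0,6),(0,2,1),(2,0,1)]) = 3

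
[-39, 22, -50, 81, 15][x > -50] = keep x where x > -50: -39✓, 22✓, -50✗, 81✓, 15✓
= [-39, 22, 81, 15]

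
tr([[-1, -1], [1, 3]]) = diagonal: (-1) + 3
= 2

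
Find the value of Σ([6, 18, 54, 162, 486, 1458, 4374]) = 6558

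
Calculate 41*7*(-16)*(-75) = 344400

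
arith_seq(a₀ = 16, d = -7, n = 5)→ a_0 = 16 + 0*-7 = 16
a_1 = 16 + 1*-7 = 9
a_2 = 16 + 2*-7 = 2
...
= [16, 9, 2, -5, -12]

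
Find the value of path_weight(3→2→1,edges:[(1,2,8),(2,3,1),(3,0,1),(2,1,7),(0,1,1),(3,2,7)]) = w(3→2)=7 + w(2→1)=7
= 14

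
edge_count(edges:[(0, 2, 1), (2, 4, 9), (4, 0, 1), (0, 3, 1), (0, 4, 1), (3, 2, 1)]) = 6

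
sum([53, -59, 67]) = 53 + (-59) + 67
= 61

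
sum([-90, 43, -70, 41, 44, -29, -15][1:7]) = 14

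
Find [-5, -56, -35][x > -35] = keep x where x > -35: -5✓, -56✗, -35✗
= [-5]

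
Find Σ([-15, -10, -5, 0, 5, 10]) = (-15) + (-10) + (-5) + 0 + 5 + 10
= -15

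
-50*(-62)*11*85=2898500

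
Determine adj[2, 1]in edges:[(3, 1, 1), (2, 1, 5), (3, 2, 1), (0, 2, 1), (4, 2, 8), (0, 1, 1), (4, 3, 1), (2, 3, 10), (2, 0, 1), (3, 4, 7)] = 5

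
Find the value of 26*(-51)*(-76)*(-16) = -1612416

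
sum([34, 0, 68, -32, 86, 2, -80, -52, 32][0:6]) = slice → [34, 0, 68, -32, 86, 2]
34 + 0 + 68 + (-32) + 86 + 2
= 158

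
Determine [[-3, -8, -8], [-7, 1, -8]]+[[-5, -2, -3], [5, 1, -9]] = [[-8, -10, -11], [-2, 2, -17]]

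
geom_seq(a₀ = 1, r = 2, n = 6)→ a_0 = 1*2^0 = 1
a_1 = 1*2^1 = 2
a_2 = 1*2^2 = 4
...
= [1, 2, 4, 8, 16, 32]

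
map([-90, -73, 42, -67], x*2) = -90*2=-180, -73*2=-146, 42*2=84, -67*2=-134
= [-180, -146, 84, -134]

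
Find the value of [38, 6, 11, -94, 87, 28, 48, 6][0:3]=[38, 6, 11]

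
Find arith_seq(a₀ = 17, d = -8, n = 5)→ a_0 = 17 + 0*-8 = 17
a_1 = 17 + 1*-8 = 9
a_2 = 17 + 2*-8 = 1
...
= [17, 9, 1, -7, -15]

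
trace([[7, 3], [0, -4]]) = diagonal: 7 + (-4)
= 3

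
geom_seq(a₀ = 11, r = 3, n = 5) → [11, 33, 99, 297, 891]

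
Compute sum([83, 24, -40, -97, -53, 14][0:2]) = slice → [83, 24]
83 + 24
= 107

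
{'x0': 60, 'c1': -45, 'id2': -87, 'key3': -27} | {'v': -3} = {'x0': 60, 'c1': -45, 'id2': -87, 'key3': -27, 'v': -3}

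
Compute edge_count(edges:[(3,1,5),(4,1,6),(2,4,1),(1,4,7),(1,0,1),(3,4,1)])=6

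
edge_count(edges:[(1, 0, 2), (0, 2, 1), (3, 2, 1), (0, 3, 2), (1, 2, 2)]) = 5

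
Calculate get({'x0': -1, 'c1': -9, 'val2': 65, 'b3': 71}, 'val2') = 65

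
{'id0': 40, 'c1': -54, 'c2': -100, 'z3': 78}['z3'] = 78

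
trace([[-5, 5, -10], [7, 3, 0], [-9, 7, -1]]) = diagonal: (-5) + 3 + (-1)
= -3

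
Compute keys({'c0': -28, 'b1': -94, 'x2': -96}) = ['c0', 'b1', 'x2']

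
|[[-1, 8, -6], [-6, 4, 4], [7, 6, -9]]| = (1)*(-1)*det([[4, 4], [6, -9]]) + (-1)*(8)*det([[-6, 4], [7, -9]]) + (1)*(-6)*det([[-6, 4], [7, 6]])
= 60 + -208 + 384
= 236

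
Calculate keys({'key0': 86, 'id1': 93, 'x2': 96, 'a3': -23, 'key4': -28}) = ['key0', 'id1', 'x2', 'a3', 'key4']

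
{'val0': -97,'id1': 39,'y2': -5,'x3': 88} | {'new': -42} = {'val0': -97, 'id1': 39, 'y2': -5, 'x3': 88, 'new': -42}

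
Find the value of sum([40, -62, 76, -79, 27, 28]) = 40 + (-62) + 76 + (-79) + 27 + 28
= 30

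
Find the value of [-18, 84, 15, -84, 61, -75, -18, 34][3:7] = [-84, 61, -75, -18]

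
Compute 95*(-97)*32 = -294880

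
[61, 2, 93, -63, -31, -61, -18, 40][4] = -31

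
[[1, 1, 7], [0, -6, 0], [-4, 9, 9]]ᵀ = [[1, 0, -4], [1, -6, 9], [7, 0, 9]]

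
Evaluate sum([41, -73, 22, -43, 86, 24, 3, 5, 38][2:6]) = 89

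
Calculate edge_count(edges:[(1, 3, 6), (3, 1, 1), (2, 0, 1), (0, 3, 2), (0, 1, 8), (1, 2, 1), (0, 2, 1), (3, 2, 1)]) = 8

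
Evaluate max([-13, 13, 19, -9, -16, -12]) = 19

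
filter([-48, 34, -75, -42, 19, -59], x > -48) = [34, -42, 19]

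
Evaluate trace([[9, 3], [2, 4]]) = diagonal: 9 + 4
= 13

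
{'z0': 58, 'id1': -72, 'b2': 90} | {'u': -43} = {'z0': 58, 'id1': -72, 'b2': 90, 'u': -43}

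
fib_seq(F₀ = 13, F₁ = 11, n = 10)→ F_2 = F_1 + F_0 = 24
F_3 = F_2 + F_1 = 35
F_4 = F_3 + F_2 = 59
...
= [13, 11, 24, 35, 59, 94, 153, 247, 400, 647]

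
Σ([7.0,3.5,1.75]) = 12.25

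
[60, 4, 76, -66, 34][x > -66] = [60, 4, 76, 34]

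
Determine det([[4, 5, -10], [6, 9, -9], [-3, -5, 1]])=-9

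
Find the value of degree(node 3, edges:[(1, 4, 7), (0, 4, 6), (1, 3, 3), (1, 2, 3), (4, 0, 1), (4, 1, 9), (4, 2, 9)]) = 1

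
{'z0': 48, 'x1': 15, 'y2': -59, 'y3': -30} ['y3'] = -30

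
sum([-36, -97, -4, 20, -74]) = -191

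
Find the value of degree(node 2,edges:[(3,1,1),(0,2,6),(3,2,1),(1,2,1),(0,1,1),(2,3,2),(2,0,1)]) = incident: (0,2), (3,2), (1,2), (2,3), (2,0)
= 5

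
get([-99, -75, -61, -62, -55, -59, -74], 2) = -61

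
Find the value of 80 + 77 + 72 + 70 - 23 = 276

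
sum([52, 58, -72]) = 52 + 58 + (-72)
= 38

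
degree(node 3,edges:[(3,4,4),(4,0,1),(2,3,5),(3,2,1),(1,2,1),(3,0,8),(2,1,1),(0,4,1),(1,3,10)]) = incident: (3,4), (2,3), (3,2), (3,0), (1,3)
= 5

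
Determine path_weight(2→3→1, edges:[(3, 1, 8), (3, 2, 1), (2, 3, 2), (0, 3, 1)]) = 10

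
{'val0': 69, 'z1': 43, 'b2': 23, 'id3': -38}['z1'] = 43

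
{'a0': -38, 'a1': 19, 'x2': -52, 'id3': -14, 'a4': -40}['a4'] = -40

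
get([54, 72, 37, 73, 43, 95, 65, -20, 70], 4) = 43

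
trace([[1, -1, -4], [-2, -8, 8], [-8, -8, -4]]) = diagonal: 1 + (-8) + (-4)
= -11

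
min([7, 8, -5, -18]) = -18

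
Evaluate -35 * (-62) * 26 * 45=2538900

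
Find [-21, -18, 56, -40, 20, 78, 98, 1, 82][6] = 98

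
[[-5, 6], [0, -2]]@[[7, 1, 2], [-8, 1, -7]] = [[-83, 1, -52], [16, -2, 14]]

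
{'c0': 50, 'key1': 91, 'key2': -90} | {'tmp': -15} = {'c0': 50, 'key1': 91, 'key2': -90, 'tmp': -15}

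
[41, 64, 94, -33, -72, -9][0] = 41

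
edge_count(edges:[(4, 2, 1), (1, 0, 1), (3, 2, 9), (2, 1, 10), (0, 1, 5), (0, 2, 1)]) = 6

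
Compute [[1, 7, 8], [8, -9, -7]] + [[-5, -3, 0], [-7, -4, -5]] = [[-4, 4, 8], [1, -13, -12]]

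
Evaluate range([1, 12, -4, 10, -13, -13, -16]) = 28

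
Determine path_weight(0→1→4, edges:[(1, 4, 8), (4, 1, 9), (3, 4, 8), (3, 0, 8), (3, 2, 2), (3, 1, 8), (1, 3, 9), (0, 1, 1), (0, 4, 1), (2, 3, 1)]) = w(0→1)=1 + w(1→4)=8
= 9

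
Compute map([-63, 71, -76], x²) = (-63)²=3969, (71)²=5041, (-76)²=5776
= [3969, 5041, 5776]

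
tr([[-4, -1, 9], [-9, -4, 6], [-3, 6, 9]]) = diagonal: (-4) + (-4) + 9
= 1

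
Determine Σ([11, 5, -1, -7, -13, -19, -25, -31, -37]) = 11 + 5 + (-1) + (-7) + (-13) + (-19) + (-25) + (-31) + (-37)
= -117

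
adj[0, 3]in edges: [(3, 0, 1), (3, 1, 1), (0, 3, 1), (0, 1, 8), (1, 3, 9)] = 1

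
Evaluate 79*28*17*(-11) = -413644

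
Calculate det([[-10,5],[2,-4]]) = (-10)*(-4) - (5)*(2)
= 30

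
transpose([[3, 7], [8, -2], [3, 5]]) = [[3, 8, 3], [7, -2, 5]]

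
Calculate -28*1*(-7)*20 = 3920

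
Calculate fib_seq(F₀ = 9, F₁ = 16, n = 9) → [9, 16, 25, 41, 66, 107, 173, 280, 453]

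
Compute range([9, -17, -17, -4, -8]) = 26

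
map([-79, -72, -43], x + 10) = [-69, -62, -33]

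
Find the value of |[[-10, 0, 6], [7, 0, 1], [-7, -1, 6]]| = -52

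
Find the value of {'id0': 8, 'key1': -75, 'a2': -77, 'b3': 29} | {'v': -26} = {'id0': 8, 'key1': -75, 'a2': -77, 'b3': 29, 'v': -26}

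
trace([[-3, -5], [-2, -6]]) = -9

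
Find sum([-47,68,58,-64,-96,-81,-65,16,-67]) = (-47) + 68 + 58 + (-64) + (-96) + (-81) + (-65) + 16 + (-67)
= -278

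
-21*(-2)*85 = 3570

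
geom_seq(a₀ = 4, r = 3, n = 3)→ a_0 = 4*3^0 = 4
a_1 = 4*3^1 = 12
a_2 = 4*3^2 = 36
= [4, 12, 36]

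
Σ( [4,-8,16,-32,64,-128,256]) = 172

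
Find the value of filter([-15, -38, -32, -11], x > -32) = [-15, -11]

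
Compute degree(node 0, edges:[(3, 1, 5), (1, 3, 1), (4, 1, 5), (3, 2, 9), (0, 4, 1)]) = incident: (0,4)
= 1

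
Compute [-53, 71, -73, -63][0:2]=[-53, 71]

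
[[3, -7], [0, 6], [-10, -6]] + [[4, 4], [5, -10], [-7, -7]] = [[7, -3], [5, -4], [-17, -13]]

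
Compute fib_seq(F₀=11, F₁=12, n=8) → [11, 12, 23, 35, 58, 93, 151, 244]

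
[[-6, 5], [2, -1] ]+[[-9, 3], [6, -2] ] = [[-15, 8], [8, -3]]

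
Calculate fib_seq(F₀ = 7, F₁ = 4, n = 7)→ [7, 4, 11, 15, 26, 41, 67]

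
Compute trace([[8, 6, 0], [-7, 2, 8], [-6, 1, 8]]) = diagonal: 8 + 2 + 8
= 18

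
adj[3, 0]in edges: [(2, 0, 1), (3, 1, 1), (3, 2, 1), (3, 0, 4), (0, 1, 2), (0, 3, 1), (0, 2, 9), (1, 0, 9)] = 4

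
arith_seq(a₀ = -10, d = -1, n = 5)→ a_0 = -10 + 0*-1 = -10
a_1 = -10 + 1*-1 = -11
a_2 = -10 + 2*-1 = -12
...
= [-10, -11, -12, -13, -14]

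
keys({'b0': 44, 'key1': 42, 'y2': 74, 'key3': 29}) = ['b0', 'key1', 'y2', 'key3']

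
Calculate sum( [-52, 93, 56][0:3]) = slice → [-52, 93, 56]
(-52) + 93 + 56
= 97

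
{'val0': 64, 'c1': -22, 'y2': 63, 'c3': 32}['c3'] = 32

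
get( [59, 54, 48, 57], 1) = 54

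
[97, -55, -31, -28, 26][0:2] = [97, -55]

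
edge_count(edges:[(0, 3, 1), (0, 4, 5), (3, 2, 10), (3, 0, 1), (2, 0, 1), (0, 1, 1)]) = 6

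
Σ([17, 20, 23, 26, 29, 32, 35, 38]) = 17 + 20 + 23 + 26 + 29 + 32 + 35 + 38
= 220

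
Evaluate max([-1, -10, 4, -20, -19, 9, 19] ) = 19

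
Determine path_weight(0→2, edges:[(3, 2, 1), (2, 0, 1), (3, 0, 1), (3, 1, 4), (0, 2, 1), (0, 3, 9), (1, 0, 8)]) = 1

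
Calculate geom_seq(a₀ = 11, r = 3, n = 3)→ a_0 = 11*3^0 = 11
a_1 = 11*3^1 = 33
a_2 = 11*3^2 = 99
= [11, 33, 99]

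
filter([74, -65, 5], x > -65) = [74, 5]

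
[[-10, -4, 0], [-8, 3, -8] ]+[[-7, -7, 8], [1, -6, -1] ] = [[-17, -11, 8], [-7, -3, -9]]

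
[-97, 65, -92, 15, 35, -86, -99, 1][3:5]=[15, 35]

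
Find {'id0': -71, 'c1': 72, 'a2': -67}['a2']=-67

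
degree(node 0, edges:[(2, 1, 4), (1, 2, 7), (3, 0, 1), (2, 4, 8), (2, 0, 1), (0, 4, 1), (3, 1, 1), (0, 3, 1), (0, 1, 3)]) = incident: (3,0), (2,0), (0,4), (0,3), (0,1)
= 5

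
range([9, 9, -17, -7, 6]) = 26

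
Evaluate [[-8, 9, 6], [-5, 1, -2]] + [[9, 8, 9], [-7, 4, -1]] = [[1, 17, 15], [-12, 5, -3]]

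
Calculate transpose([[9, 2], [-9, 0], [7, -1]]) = [[9, -9, 7], [2, 0, -1]]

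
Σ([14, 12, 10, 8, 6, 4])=54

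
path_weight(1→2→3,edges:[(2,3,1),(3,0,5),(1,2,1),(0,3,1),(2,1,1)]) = 2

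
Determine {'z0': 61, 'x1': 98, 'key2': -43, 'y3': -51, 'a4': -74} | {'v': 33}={'z0': 61, 'x1': 98, 'key2': -43, 'y3': -51, 'a4': -74, 'v': 33}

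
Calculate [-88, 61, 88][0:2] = [-88, 61]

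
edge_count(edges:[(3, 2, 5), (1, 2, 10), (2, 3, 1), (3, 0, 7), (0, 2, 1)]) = 5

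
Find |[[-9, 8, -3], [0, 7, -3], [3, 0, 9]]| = (1)*(-9)*det([[7, -3], [0, 9]]) + (-1)*(8)*det([[0, -3], [3, 9]]) + (1)*(-3)*det([[0, 7], [3, 0]])
= -567 + -72 + 63
= -576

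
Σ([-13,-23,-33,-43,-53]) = -165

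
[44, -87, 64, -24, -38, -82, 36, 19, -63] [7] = 19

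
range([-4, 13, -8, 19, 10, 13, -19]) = 38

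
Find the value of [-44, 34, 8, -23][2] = 8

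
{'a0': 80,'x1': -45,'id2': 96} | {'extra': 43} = {'a0': 80, 'x1': -45, 'id2': 96, 'extra': 43}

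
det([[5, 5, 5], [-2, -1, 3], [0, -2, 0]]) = 50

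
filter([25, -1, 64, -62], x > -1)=[25, 64]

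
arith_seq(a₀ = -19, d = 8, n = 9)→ a_0 = -19 + 0*8 = -19
a_1 = -19 + 1*8 = -11
a_2 = -19 + 2*8 = -3
...
= [-19, -11, -3, 5, 13, 21, 29, 37, 45]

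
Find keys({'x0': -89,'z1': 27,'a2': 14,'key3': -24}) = ['x0', 'z1', 'a2', 'key3']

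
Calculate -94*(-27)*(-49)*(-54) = 6715548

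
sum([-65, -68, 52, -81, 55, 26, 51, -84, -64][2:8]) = slice → [52, -81, 55, 26, 51, -84]
52 + (-81) + 55 + 26 + 51 + (-84)
= 19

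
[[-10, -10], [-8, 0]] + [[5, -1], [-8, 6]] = [[-5, -11], [-16, 6]]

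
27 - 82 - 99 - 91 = -245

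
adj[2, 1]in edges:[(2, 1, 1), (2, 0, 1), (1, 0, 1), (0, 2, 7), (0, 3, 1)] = 1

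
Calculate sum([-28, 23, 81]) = (-28) + 23 + 81
= 76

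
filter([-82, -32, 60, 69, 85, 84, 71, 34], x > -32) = keep x where x > -32: -82✗, -32✗, 60✓, 69✓, 85✓, 84✓, 71✓, 34✓
= [60, 69, 85, 84, 71, 34]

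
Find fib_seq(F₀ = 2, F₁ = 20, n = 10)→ [2, 20, 22, 42, 64, 106, 170, 276, 446, 722]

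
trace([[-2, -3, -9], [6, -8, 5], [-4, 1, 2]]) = diagonal: (-2) + (-8) + 2
= -8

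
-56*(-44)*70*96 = 16558080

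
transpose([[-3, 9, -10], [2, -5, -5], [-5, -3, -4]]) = [[-3, 2, -5], [9, -5, -3], [-10, -5, -4]]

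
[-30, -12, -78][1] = -12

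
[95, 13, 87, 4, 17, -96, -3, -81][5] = -96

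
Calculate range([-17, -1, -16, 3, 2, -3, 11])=28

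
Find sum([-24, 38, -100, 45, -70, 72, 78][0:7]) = slice → [-24, 38, -100, 45, -70, 72, 78]
(-24) + 38 + (-100) + 45 + (-70) + 72 + 78
= 39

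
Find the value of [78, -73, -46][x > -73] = [78, -46]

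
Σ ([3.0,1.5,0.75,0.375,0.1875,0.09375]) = 5.90625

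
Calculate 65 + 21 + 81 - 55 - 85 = 27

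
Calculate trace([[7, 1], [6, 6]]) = 13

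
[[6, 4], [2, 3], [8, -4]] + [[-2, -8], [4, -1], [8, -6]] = [[4, -4], [6, 2], [16, -10]]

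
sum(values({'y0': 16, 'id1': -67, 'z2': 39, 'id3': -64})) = 16 + (-67) + 39 + (-64)
= -76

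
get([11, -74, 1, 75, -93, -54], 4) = -93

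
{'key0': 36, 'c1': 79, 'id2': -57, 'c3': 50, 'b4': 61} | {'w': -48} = {'key0': 36, 'c1': 79, 'id2': -57, 'c3': 50, 'b4': 61, 'w': -48}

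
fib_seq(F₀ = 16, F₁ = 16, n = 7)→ F_2 = F_1 + F_0 = 32
F_3 = F_2 + F_1 = 48
F_4 = F_3 + F_2 = 80
...
= [16, 16, 32, 48, 80, 128, 208]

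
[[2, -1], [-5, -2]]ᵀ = [[2, -5], [-1, -2]]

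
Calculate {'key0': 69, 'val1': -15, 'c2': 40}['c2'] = 40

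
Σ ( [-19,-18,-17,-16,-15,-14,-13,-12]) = (-19) + (-18) + (-17) + (-16) + (-15) + (-14) + (-13) + (-12)
= -124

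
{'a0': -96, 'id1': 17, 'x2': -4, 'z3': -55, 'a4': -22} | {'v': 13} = {'a0': -96, 'id1': 17, 'x2': -4, 'z3': -55, 'a4': -22, 'v': 13}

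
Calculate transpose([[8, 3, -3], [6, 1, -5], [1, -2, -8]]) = [[8, 6, 1], [3, 1, -2], [-3, -5, -8]]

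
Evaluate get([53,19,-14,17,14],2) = -14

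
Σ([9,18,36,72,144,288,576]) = 9 + 18 + 36 + 72 + 144 + 288 + 576
= 1143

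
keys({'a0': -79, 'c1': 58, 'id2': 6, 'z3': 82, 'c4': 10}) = ['a0', 'c1', 'id2', 'z3', 'c4']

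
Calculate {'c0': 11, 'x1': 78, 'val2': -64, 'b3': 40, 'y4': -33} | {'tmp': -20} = {'c0': 11, 'x1': 78, 'val2': -64, 'b3': 40, 'y4': -33, 'tmp': -20}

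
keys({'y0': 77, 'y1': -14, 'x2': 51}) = ['y0', 'y1', 'x2']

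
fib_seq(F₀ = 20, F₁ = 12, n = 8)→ [20, 12, 32, 44, 76, 120, 196, 316]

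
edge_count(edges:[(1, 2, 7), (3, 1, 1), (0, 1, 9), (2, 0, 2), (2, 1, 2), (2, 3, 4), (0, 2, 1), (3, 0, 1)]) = 8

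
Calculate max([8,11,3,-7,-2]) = 11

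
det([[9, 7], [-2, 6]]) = 68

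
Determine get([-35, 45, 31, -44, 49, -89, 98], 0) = -35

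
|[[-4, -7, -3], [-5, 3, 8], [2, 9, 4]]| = (1)*(-4)*det([[3, 8], [9, 4]]) + (-1)*(-7)*det([[-5, 8], [2, 4]]) + (1)*(-3)*det([[-5, 3], [2, 9]])
= 240 + -252 + 153
= 141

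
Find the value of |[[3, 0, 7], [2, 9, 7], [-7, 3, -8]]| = (1)*(3)*det([[9, 7], [3, -8]]) + (-1)*(0)*det([[2, 7], [-7, -8]]) + (1)*(7)*det([[2, 9], [-7, 3]])
= -279 + 0 + 483
= 204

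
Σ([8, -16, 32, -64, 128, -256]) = 8 + -16 + 32 + -64 + 128 + -256
= -168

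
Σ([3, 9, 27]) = 3 + 9 + 27
= 39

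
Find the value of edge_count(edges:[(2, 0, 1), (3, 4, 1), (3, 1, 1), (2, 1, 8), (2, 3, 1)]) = 5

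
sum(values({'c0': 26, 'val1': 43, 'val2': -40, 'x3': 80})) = 109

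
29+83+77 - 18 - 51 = 120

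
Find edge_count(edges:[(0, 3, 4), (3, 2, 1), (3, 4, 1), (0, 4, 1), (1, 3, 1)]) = 5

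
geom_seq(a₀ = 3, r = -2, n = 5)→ [3, -6, 12, -24, 48]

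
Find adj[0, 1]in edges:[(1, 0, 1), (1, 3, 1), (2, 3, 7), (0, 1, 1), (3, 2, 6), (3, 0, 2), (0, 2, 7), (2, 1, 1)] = 1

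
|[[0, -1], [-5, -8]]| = -5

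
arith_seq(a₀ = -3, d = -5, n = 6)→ a_0 = -3 + 0*-5 = -3
a_1 = -3 + 1*-5 = -8
a_2 = -3 + 2*-5 = -13
...
= [-3, -8, -13, -18, -23, -28]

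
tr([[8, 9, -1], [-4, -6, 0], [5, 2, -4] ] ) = diagonal: 8 + (-6) + (-4)
= -2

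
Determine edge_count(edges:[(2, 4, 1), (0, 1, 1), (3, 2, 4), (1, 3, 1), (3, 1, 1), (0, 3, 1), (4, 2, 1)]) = 7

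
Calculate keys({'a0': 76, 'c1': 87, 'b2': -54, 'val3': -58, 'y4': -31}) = ['a0', 'c1', 'b2', 'val3', 'y4']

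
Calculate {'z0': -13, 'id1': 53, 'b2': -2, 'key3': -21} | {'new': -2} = {'z0': -13, 'id1': 53, 'b2': -2, 'key3': -21, 'new': -2}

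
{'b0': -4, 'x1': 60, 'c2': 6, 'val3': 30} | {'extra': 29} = {'b0': -4, 'x1': 60, 'c2': 6, 'val3': 30, 'extra': 29}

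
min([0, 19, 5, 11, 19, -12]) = -12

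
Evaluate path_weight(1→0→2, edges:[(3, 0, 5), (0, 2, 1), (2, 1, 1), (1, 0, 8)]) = 9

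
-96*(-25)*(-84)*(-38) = 7660800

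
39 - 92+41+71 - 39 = 20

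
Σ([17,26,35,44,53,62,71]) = 308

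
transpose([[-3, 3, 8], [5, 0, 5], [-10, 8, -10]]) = [[-3, 5, -10], [3, 0, 8], [8, 5, -10]]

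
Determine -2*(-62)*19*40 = 94240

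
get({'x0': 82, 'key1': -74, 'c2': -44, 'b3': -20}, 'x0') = 82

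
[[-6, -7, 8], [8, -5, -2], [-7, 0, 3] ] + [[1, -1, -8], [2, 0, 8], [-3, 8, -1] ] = [[-5, -8, 0], [10, -5, 6], [-10, 8, 2]]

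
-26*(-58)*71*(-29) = -3104972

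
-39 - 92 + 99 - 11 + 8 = -35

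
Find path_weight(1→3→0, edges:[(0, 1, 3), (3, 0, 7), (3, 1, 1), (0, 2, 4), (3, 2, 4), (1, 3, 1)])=8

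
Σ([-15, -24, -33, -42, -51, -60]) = -225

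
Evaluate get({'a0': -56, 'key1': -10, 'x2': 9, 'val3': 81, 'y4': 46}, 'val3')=81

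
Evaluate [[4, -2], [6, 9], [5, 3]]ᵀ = [[4, 6, 5], [-2, 9, 3]]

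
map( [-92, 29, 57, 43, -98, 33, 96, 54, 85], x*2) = -92*2=-184, 29*2=58, 57*2=114, 43*2=86, -98*2=-196, 33*2=66, 96*2=192, 54*2=108, 85*2=170
= [-184, 58, 114, 86, -196, 66, 192, 108, 170]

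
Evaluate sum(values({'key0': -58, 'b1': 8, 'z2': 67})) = (-58) + 8 + 67
= 17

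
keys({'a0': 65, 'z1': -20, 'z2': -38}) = ['a0', 'z1', 'z2']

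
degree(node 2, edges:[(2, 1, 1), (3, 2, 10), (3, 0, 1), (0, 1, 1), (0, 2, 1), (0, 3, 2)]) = 3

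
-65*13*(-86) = 72670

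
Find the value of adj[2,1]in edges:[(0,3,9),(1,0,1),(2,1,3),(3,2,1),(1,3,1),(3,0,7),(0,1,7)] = 3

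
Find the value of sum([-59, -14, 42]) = (-59) + (-14) + 42
= -31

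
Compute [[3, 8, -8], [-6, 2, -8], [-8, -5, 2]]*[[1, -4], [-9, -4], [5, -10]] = C[0][0] = (3)*(1) + (8)*(-9) + (-8)*(5) = -109
C[0][1] = (3)*(-4) + (8)*(-4) + (-8)*(-10) = 36
C[1][0] = (-6)*(1) + (2)*(-9) + (-8)*(5) = -64
C[1][1] = (-6)*(-4) + (2)*(-4) + (-8)*(-10) = 96
C[2][0] = (-8)*(1) + (-5)*(-9) + (2)*(5) = 47
C[2][1] = (-8)*(-4) + (-5)*(-4) + (2)*(-10) = 32
= [[-109, 36], [-64, 96], [47, 32]]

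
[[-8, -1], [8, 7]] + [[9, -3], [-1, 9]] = [[1, -4], [7, 16]]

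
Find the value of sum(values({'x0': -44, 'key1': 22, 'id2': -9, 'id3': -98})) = (-44) + 22 + (-9) + (-98)
= -129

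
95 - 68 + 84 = 111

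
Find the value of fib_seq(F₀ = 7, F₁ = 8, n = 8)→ F_2 = F_1 + F_0 = 15
F_3 = F_2 + F_1 = 23
F_4 = F_3 + F_2 = 38
...
= [7, 8, 15, 23, 38, 61, 99, 160]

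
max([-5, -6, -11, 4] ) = 4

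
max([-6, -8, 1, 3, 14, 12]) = 14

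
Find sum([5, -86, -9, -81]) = 5 + (-86) + (-9) + (-81)
= -171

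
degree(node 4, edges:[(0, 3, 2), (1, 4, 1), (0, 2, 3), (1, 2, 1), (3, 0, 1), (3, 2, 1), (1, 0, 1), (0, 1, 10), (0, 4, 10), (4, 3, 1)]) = 3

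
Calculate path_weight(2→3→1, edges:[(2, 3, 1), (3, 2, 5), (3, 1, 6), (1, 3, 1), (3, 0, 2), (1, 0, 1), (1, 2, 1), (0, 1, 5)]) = 7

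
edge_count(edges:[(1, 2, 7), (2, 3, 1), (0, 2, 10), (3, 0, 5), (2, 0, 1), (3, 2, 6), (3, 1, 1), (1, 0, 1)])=8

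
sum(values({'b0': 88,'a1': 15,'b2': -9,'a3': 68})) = 88 + 15 + (-9) + 68
= 162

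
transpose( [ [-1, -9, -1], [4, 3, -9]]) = [[-1, 4], [-9, 3], [-1, -9]]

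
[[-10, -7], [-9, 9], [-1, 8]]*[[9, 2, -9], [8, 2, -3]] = C[0][0] = (-10)*(9) + (-7)*(8) = -146
C[0][1] = (-10)*(2) + (-7)*(2) = -34
C[0][2] = (-10)*(-9) + (-7)*(-3) = 111
C[1][0] = (-9)*(9) + (9)*(8) = -9
C[1][1] = (-9)*(2) + (9)*(2) = 0
C[1][2] = (-9)*(-9) + (9)*(-3) = 54
... (3 more cells)
= [[-146, -34, 111], [-9, 0, 54], [55, 14, -15]]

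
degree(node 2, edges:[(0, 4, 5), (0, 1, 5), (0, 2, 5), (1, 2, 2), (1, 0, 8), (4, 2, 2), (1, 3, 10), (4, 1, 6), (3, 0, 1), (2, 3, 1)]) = 4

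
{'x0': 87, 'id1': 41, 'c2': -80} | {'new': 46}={'x0': 87, 'id1': 41, 'c2': -80, 'new': 46}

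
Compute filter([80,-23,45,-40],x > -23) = [80, 45]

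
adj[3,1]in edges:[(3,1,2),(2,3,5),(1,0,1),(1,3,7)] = 2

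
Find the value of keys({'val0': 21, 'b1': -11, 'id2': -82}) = ['val0', 'b1', 'id2']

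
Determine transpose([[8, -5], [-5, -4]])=[[8, -5], [-5, -4]]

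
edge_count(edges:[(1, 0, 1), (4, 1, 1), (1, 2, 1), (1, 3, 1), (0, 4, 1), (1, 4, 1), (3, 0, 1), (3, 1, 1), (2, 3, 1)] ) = 9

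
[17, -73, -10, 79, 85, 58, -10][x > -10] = [17, 79, 85, 58]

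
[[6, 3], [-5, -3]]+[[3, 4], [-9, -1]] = [[9, 7], [-14, -4]]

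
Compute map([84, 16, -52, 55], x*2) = [168, 32, -104, 110]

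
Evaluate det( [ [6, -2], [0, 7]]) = 42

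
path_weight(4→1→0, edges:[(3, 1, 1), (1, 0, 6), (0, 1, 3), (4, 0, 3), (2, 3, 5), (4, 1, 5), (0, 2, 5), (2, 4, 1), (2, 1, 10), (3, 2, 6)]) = 11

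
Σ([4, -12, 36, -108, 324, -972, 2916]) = 4 + -12 + 36 + -108 + 324 + -972 + 2916
= 2188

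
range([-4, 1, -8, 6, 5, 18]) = 26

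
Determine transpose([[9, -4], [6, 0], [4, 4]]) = [[9, 6, 4], [-4, 0, 4]]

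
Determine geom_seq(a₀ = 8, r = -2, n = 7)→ [8, -16, 32, -64, 128, -256, 512]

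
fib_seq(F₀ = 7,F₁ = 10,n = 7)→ F_2 = F_1 + F_0 = 17
F_3 = F_2 + F_1 = 27
F_4 = F_3 + F_2 = 44
...
= [7, 10, 17, 27, 44, 71, 115]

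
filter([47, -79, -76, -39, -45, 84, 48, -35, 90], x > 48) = keep x where x > 48: 47✗, -79✗, -76✗, -39✗, -45✗, 84✓, 48✗, -35✗, 90✓
= [84, 90]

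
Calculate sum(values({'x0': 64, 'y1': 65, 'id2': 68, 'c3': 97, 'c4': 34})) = 328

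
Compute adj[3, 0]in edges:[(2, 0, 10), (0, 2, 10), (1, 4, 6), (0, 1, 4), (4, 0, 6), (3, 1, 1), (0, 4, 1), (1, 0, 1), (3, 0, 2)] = 2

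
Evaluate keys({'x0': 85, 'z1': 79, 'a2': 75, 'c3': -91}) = ['x0', 'z1', 'a2', 'c3']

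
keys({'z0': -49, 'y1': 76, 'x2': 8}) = ['z0', 'y1', 'x2']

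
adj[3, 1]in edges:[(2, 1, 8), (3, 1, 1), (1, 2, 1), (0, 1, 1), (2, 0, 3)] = 1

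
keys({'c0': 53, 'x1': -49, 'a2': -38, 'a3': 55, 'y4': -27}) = ['c0', 'x1', 'a2', 'a3', 'y4']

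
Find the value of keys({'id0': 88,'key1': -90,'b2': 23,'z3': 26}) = ['id0', 'key1', 'b2', 'z3']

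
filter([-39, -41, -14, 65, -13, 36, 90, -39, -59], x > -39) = [-14, 65, -13, 36, 90]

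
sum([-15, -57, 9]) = -63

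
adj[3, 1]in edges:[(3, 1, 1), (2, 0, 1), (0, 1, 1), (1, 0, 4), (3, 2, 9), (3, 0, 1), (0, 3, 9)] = 1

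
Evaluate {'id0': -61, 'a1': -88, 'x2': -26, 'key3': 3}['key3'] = 3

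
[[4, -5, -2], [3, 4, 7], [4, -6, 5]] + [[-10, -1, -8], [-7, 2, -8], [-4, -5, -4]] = [[-6, -6, -10], [-4, 6, -1], [0, -11, 1]]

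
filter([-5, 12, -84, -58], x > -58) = [-5, 12]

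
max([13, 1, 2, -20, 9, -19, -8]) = 13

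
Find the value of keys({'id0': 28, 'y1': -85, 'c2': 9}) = ['id0', 'y1', 'c2']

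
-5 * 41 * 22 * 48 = -216480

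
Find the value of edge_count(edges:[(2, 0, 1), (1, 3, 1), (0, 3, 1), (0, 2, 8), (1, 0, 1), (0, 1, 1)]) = 6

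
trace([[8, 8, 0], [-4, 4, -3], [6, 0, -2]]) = diagonal: 8 + 4 + (-2)
= 10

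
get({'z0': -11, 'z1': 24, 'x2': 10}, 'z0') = -11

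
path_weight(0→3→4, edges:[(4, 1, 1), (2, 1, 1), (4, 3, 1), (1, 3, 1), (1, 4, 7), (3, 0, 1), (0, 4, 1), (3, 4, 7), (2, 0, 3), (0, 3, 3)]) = w(0→3)=3 + w(3→4)=7
= 10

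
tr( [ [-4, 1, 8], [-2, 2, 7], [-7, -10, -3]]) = -5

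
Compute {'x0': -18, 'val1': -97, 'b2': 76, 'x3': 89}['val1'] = -97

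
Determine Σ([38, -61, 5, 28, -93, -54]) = -137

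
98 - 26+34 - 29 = 77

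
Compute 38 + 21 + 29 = 88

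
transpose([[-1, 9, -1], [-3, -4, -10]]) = [[-1, -3], [9, -4], [-1, -10]]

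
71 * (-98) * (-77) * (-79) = -42325514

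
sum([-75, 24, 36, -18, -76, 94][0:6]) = -15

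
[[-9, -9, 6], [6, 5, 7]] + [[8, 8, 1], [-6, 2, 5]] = [[-1, -1, 7], [0, 7, 12]]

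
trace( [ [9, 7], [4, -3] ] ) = 6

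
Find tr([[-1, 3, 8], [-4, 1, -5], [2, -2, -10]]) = diagonal: (-1) + 1 + (-10)
= -10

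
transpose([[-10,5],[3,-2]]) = [[-10, 3], [5, -2]]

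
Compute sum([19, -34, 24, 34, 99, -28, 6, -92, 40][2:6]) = 129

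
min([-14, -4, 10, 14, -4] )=-14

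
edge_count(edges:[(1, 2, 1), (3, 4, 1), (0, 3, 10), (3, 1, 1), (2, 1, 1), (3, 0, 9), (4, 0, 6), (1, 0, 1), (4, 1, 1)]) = 9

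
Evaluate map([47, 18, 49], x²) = (47)²=2209, (18)²=324, (49)²=2401
= [2209, 324, 2401]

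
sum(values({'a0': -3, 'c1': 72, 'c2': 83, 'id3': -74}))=78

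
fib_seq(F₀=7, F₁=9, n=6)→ [7, 9, 16, 25, 41, 66]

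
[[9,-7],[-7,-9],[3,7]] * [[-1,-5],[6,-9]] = [[-51, 18], [-47, 116], [39, -78]]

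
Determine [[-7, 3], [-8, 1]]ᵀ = [[-7, -8], [3, 1]]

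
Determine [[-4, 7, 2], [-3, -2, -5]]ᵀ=[[-4, -3], [7, -2], [2, -5]]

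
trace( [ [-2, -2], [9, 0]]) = -2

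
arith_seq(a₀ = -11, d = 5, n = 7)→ a_0 = -11 + 0*5 = -11
a_1 = -11 + 1*5 = -6
a_2 = -11 + 2*5 = -1
...
= [-11, -6, -1, 4, 9, 14, 19]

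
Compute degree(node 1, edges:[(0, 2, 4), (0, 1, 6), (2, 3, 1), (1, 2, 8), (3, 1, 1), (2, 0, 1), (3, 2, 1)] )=incident: (0,1), (1,2), (3,1)
= 3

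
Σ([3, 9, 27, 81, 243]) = 3 + 9 + 27 + 81 + 243
= 363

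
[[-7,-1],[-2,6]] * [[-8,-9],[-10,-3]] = [[66, 66], [-44, 0]]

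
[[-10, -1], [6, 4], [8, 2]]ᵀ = [[-10, 6, 8], [-1, 4, 2]]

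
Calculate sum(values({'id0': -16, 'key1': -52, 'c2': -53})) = -121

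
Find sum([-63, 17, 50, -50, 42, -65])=-69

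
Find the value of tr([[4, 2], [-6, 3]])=diagonal: 4 + 3
= 7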